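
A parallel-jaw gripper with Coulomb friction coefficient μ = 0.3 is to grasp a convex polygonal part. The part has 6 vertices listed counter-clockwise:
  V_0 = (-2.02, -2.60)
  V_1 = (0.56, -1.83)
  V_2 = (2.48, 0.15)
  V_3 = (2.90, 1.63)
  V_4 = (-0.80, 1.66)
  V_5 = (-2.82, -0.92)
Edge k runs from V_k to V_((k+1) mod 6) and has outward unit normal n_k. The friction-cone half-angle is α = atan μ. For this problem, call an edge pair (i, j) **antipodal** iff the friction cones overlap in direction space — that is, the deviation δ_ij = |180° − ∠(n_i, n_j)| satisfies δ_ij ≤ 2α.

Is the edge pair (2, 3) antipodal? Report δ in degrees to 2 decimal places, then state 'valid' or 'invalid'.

α = atan 0.3 = 16.70°;  2α = 33.40°
edge 2: e_2 = (+0.42, +1.48);  n_2 = (+0.9620, -0.2730)
edge 3: e_3 = (-3.70, +0.03);  n_3 = (+0.0081, +1.0000)
∠(n_2, n_3) = 105.38°
δ = |180° − 105.38°| = 74.62°
74.62° > 2α = 33.40°  →  invalid

δ = 74.62°, invalid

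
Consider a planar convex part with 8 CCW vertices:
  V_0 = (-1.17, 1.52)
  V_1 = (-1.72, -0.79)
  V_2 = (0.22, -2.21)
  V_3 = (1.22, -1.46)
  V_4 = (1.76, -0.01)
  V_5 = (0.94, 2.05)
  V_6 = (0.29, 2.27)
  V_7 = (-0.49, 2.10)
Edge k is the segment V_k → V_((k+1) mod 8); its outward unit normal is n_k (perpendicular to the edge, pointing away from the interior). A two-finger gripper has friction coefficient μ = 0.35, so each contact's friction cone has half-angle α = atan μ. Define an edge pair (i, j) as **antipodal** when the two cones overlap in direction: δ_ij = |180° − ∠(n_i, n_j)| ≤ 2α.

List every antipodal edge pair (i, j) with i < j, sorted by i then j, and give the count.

α = atan 0.35 = 19.29°;  2α = 38.58°
n_0 = (-0.9728, +0.2316)
n_1 = (-0.5906, -0.8069)
n_2 = (+0.6000, -0.8000)
n_3 = (+0.9371, -0.3490)
n_4 = (+0.9291, +0.3698)
n_5 = (+0.3206, +0.9472)
n_6 = (-0.2129, +0.9771)
n_7 = (-0.6489, +0.7608)
  (0,1): δ = 112.81°  ·
  (0,2): δ = 39.74°  ·
  (0,3): δ = 7.03°  ✓
  (0,4): δ = 35.10°  ✓
  (0,5): δ = 84.69°  ·
  (0,6): δ = 115.69°  ·
  (0,7): δ = 143.85°  ·
  (1,2): δ = 106.93°  ·
  (1,3): δ = 74.22°  ·
  (1,4): δ = 32.09°  ✓
  (1,5): δ = 17.50°  ✓
  (1,6): δ = 48.50°  ·
  (1,7): δ = 76.66°  ·
  (2,3): δ = 147.30°  ·
  (2,4): δ = 105.16°  ·
  (2,5): δ = 55.57°  ·
  (2,6): δ = 24.57°  ✓
  (2,7): δ = 3.59°  ✓
  (3,4): δ = 137.87°  ·
  (3,5): δ = 88.27°  ·
  (3,6): δ = 57.28°  ·
  (3,7): δ = 29.11°  ✓
  (4,5): δ = 130.40°  ·
  (4,6): δ = 99.41°  ·
  (4,7): δ = 71.24°  ·
  (5,6): δ = 149.01°  ·
  (5,7): δ = 120.84°  ·
  (6,7): δ = 151.83°  ·
antipodal pairs: 7

count = 7; pairs: (0,3), (0,4), (1,4), (1,5), (2,6), (2,7), (3,7)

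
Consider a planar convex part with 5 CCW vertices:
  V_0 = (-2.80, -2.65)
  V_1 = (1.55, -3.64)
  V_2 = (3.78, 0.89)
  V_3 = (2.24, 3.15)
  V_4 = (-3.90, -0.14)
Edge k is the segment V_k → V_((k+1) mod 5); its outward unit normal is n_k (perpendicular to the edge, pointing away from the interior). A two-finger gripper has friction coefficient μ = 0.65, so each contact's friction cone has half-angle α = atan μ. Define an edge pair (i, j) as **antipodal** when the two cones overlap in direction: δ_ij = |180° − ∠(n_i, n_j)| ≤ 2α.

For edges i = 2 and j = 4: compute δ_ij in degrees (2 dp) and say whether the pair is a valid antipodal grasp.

α = atan 0.65 = 33.02°;  2α = 66.05°
edge 2: e_2 = (-1.54, +2.26);  n_2 = (+0.8264, +0.5631)
edge 4: e_4 = (+1.10, -2.51);  n_4 = (-0.9159, -0.4014)
∠(n_2, n_4) = 169.39°
δ = |180° − 169.39°| = 10.61°
10.61° ≤ 2α = 66.05°  →  valid

δ = 10.61°, valid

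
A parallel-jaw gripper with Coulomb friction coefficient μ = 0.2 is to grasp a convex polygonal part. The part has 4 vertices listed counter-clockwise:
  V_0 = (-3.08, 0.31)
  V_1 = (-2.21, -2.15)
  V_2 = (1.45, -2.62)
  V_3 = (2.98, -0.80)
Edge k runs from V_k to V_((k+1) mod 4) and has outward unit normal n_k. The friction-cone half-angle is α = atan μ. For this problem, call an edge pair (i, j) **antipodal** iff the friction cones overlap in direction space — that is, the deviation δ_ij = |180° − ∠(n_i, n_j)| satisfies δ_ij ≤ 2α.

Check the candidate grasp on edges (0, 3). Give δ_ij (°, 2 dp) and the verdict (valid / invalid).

δ = 60.14°, invalid

α = atan 0.2 = 11.31°;  2α = 22.62°
edge 0: e_0 = (+0.87, -2.46);  n_0 = (-0.9428, -0.3334)
edge 3: e_3 = (-6.06, +1.11);  n_3 = (+0.1802, +0.9836)
∠(n_0, n_3) = 119.86°
δ = |180° − 119.86°| = 60.14°
60.14° > 2α = 22.62°  →  invalid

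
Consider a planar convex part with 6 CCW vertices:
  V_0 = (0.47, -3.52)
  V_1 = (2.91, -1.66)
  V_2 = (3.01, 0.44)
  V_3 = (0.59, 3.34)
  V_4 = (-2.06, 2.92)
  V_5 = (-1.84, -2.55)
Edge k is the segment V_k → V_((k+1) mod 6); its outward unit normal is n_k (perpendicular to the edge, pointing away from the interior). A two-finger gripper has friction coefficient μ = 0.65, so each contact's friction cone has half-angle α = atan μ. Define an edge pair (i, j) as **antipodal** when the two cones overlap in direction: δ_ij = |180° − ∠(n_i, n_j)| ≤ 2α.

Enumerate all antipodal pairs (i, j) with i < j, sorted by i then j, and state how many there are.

α = atan 0.65 = 33.02°;  2α = 66.05°
n_0 = (+0.6062, -0.7953)
n_1 = (+0.9989, -0.0476)
n_2 = (+0.7678, +0.6407)
n_3 = (-0.1565, +0.9877)
n_4 = (-0.9992, -0.0402)
n_5 = (-0.3872, -0.9220)
  (0,1): δ = 130.04°  ·
  (0,2): δ = 87.47°  ·
  (0,3): δ = 28.31°  ✓
  (0,4): δ = 54.99°  ✓
  (0,5): δ = 119.90°  ·
  (1,2): δ = 137.43°  ·
  (1,3): δ = 78.27°  ·
  (1,4): δ = 5.03°  ✓
  (1,5): δ = 69.95°  ·
  (2,3): δ = 120.84°  ·
  (2,4): δ = 37.54°  ✓
  (2,5): δ = 27.38°  ✓
  (3,4): δ = 96.70°  ·
  (3,5): δ = 31.78°  ✓
  (4,5): δ = 115.08°  ·
antipodal pairs: 6

count = 6; pairs: (0,3), (0,4), (1,4), (2,4), (2,5), (3,5)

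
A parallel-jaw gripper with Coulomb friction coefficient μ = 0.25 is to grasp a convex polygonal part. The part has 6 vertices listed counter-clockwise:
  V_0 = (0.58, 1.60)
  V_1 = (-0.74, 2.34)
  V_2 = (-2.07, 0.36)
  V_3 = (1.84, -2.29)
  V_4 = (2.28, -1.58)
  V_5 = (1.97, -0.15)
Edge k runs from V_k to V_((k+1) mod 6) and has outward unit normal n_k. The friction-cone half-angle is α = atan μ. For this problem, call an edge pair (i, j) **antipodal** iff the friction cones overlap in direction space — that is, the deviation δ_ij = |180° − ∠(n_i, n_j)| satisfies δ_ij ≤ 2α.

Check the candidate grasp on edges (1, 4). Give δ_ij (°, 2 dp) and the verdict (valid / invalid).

δ = 46.12°, invalid

α = atan 0.25 = 14.04°;  2α = 28.07°
edge 1: e_1 = (-1.33, -1.98);  n_1 = (-0.8301, +0.5576)
edge 4: e_4 = (-0.31, +1.43);  n_4 = (+0.9773, +0.2119)
∠(n_1, n_4) = 133.88°
δ = |180° − 133.88°| = 46.12°
46.12° > 2α = 28.07°  →  invalid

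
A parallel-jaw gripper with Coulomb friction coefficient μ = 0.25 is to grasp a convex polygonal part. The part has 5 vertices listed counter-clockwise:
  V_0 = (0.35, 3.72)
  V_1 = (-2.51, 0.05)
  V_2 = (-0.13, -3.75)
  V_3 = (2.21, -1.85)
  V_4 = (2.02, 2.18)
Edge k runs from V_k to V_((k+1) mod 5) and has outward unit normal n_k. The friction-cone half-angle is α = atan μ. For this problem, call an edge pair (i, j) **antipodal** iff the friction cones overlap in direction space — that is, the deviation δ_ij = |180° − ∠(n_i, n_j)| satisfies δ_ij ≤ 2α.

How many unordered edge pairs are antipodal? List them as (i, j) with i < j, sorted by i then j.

α = atan 0.25 = 14.04°;  2α = 28.07°
n_0 = (-0.7888, +0.6147)
n_1 = (-0.8475, -0.5308)
n_2 = (+0.6303, -0.7763)
n_3 = (+0.9989, +0.0471)
n_4 = (+0.6779, +0.7351)
  (0,1): δ = 110.01°  ·
  (0,2): δ = 13.00°  ✓
  (0,3): δ = 40.63°  ·
  (0,4): δ = 85.25°  ·
  (1,2): δ = 82.98°  ·
  (1,3): δ = 29.36°  ·
  (1,4): δ = 15.26°  ✓
  (2,3): δ = 126.38°  ·
  (2,4): δ = 81.76°  ·
  (3,4): δ = 135.38°  ·
antipodal pairs: 2

count = 2; pairs: (0,2), (1,4)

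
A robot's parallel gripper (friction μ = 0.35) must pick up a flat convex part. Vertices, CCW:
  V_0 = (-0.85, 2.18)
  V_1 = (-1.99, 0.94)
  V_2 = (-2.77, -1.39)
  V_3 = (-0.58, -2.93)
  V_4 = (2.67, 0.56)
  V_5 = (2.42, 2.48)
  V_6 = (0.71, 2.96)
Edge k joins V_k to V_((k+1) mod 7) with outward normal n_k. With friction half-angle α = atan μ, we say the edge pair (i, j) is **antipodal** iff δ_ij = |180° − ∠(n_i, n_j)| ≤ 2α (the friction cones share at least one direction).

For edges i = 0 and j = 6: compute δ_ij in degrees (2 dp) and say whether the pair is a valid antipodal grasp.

α = atan 0.35 = 19.29°;  2α = 38.58°
edge 0: e_0 = (-1.14, -1.24);  n_0 = (-0.7362, +0.6768)
edge 6: e_6 = (-1.56, -0.78);  n_6 = (-0.4472, +0.8944)
∠(n_0, n_6) = 20.84°
δ = |180° − 20.84°| = 159.16°
159.16° > 2α = 38.58°  →  invalid

δ = 159.16°, invalid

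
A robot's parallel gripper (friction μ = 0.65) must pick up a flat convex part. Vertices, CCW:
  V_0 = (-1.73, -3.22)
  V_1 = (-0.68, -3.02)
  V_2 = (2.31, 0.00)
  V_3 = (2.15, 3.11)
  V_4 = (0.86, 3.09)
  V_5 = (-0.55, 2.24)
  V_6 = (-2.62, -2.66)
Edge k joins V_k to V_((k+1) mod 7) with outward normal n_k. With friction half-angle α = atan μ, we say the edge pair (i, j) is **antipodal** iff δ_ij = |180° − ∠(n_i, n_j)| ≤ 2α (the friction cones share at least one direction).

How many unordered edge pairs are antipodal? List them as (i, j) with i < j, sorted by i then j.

α = atan 0.65 = 33.02°;  2α = 66.05°
n_0 = (+0.1871, -0.9823)
n_1 = (+0.7106, -0.7036)
n_2 = (+0.9987, +0.0514)
n_3 = (-0.0155, +0.9999)
n_4 = (-0.5163, +0.8564)
n_5 = (-0.9212, +0.3891)
n_6 = (-0.5326, -0.8464)
  (0,1): δ = 145.50°  ·
  (0,2): δ = 97.84°  ·
  (0,3): δ = 9.90°  ✓
  (0,4): δ = 20.30°  ✓
  (0,5): δ = 56.31°  ✓
  (0,6): δ = 137.04°  ·
  (1,2): δ = 132.34°  ·
  (1,3): δ = 44.40°  ✓
  (1,4): δ = 14.20°  ✓
  (1,5): δ = 21.81°  ✓
  (1,6): δ = 102.54°  ·
  (2,3): δ = 92.06°  ·
  (2,4): δ = 61.86°  ✓
  (2,5): δ = 25.85°  ✓
  (2,6): δ = 54.88°  ✓
  (3,4): δ = 149.81°  ·
  (3,5): δ = 113.79°  ·
  (3,6): δ = 33.07°  ✓
  (4,5): δ = 143.98°  ·
  (4,6): δ = 63.26°  ✓
  (5,6): δ = 99.28°  ·
antipodal pairs: 11

count = 11; pairs: (0,3), (0,4), (0,5), (1,3), (1,4), (1,5), (2,4), (2,5), (2,6), (3,6), (4,6)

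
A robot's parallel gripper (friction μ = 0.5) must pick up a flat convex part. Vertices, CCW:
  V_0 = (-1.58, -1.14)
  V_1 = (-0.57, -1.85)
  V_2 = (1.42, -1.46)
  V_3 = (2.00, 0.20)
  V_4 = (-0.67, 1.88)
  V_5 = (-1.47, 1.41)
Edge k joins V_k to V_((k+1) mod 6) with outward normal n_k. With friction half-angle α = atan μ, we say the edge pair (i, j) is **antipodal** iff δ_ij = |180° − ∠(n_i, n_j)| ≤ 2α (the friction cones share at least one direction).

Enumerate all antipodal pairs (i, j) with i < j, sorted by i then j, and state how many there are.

α = atan 0.5 = 26.57°;  2α = 53.13°
n_0 = (-0.5751, -0.8181)
n_1 = (+0.1923, -0.9813)
n_2 = (+0.9440, -0.3298)
n_3 = (+0.5326, +0.8464)
n_4 = (-0.5065, +0.8622)
n_5 = (-0.9991, +0.0431)
  (0,1): δ = 133.81°  ·
  (0,2): δ = 74.15°  ·
  (0,3): δ = 2.93°  ✓
  (0,4): δ = 65.54°  ·
  (0,5): δ = 122.64°  ·
  (1,2): δ = 120.35°  ·
  (1,3): δ = 43.27°  ✓
  (1,4): δ = 19.35°  ✓
  (1,5): δ = 76.44°  ·
  (2,3): δ = 102.92°  ·
  (2,4): δ = 40.31°  ✓
  (2,5): δ = 16.79°  ✓
  (3,4): δ = 117.39°  ·
  (3,5): δ = 60.29°  ·
  (4,5): δ = 122.90°  ·
antipodal pairs: 5

count = 5; pairs: (0,3), (1,3), (1,4), (2,4), (2,5)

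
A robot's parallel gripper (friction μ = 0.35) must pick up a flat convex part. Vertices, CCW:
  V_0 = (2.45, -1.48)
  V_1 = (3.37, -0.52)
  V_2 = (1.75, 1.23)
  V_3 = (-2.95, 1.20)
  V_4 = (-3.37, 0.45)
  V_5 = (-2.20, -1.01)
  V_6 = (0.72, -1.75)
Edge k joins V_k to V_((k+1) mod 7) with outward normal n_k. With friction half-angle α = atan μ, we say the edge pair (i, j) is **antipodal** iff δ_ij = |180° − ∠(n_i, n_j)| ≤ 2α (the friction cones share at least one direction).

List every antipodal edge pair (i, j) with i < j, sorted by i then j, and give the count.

count = 5; pairs: (0,3), (1,4), (1,5), (2,5), (2,6)

α = atan 0.35 = 19.29°;  2α = 38.58°
n_0 = (+0.7220, -0.6919)
n_1 = (+0.7338, +0.6793)
n_2 = (-0.0064, +1.0000)
n_3 = (-0.8725, +0.4886)
n_4 = (-0.7803, -0.6253)
n_5 = (-0.2457, -0.9694)
n_6 = (+0.1542, -0.9880)
  (0,1): δ = 93.43°  ·
  (0,2): δ = 45.85°  ·
  (0,3): δ = 14.53°  ✓
  (0,4): δ = 82.49°  ·
  (0,5): δ = 119.56°  ·
  (0,6): δ = 142.65°  ·
  (1,2): δ = 132.43°  ·
  (1,3): δ = 72.04°  ·
  (1,4): δ = 4.08°  ✓
  (1,5): δ = 32.99°  ✓
  (1,6): δ = 56.08°  ·
  (2,3): δ = 119.61°  ·
  (2,4): δ = 51.66°  ·
  (2,5): δ = 14.59°  ✓
  (2,6): δ = 8.50°  ✓
  (3,4): δ = 112.04°  ·
  (3,5): δ = 74.97°  ·
  (3,6): δ = 51.88°  ·
  (4,5): δ = 142.93°  ·
  (4,6): δ = 119.84°  ·
  (5,6): δ = 156.91°  ·
antipodal pairs: 5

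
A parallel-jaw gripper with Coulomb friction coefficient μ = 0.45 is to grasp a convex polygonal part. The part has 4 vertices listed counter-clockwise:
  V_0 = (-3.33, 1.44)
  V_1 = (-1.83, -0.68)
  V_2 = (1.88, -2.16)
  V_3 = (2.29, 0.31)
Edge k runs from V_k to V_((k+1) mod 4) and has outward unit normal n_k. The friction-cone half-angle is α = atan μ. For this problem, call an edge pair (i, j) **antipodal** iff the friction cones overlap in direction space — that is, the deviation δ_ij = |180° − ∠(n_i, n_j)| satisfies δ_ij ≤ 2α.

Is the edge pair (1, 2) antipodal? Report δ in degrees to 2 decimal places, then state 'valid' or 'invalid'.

δ = 77.68°, invalid

α = atan 0.45 = 24.23°;  2α = 48.46°
edge 1: e_1 = (+3.71, -1.48);  n_1 = (-0.3705, -0.9288)
edge 2: e_2 = (+0.41, +2.47);  n_2 = (+0.9865, -0.1638)
∠(n_1, n_2) = 102.32°
δ = |180° − 102.32°| = 77.68°
77.68° > 2α = 48.46°  →  invalid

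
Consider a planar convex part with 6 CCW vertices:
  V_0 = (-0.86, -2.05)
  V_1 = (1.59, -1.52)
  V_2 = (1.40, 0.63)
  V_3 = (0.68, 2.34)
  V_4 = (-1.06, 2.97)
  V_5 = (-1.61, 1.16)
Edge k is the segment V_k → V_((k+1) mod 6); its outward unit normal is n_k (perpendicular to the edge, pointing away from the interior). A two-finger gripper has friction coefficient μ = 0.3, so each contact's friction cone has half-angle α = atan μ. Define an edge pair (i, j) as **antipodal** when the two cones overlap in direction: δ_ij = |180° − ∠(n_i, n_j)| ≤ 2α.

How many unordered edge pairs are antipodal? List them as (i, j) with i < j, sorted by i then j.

count = 4; pairs: (0,3), (1,4), (1,5), (2,5)

α = atan 0.3 = 16.70°;  2α = 33.40°
n_0 = (+0.2114, -0.9774)
n_1 = (+0.9961, +0.0880)
n_2 = (+0.9216, +0.3881)
n_3 = (+0.3404, +0.9403)
n_4 = (-0.9568, +0.2907)
n_5 = (-0.9738, -0.2275)
  (0,1): δ = 97.16°  ·
  (0,2): δ = 79.37°  ·
  (0,3): δ = 32.11°  ✓
  (0,4): δ = 60.89°  ·
  (0,5): δ = 90.94°  ·
  (1,2): δ = 162.22°  ·
  (1,3): δ = 114.95°  ·
  (1,4): δ = 21.95°  ✓
  (1,5): δ = 8.10°  ✓
  (2,3): δ = 132.74°  ·
  (2,4): δ = 39.74°  ·
  (2,5): δ = 9.68°  ✓
  (3,4): δ = 87.00°  ·
  (3,5): δ = 56.95°  ·
  (4,5): δ = 149.95°  ·
antipodal pairs: 4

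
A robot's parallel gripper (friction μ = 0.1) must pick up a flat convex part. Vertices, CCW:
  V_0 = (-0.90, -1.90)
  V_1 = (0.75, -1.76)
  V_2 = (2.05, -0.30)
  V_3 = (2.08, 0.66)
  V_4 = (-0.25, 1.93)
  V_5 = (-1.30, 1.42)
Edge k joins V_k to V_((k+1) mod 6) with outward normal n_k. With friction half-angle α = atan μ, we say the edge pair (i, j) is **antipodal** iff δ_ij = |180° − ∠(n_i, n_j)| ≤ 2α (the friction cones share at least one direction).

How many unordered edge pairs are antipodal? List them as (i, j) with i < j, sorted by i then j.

α = atan 0.1 = 5.71°;  2α = 11.42°
n_0 = (+0.0845, -0.9964)
n_1 = (+0.7468, -0.6650)
n_2 = (+0.9995, -0.0312)
n_3 = (+0.4786, +0.8780)
n_4 = (-0.4369, +0.8995)
n_5 = (-0.9928, -0.1196)
  (0,1): δ = 136.53°  ·
  (0,2): δ = 96.64°  ·
  (0,3): δ = 33.44°  ·
  (0,4): δ = 21.06°  ·
  (0,5): δ = 92.02°  ·
  (1,2): δ = 140.11°  ·
  (1,3): δ = 76.91°  ·
  (1,4): δ = 22.41°  ·
  (1,5): δ = 48.55°  ·
  (2,3): δ = 116.80°  ·
  (2,4): δ = 62.30°  ·
  (2,5): δ = 8.66°  ✓
  (3,4): δ = 125.50°  ·
  (3,5): δ = 54.54°  ·
  (4,5): δ = 109.04°  ·
antipodal pairs: 1

count = 1; pairs: (2,5)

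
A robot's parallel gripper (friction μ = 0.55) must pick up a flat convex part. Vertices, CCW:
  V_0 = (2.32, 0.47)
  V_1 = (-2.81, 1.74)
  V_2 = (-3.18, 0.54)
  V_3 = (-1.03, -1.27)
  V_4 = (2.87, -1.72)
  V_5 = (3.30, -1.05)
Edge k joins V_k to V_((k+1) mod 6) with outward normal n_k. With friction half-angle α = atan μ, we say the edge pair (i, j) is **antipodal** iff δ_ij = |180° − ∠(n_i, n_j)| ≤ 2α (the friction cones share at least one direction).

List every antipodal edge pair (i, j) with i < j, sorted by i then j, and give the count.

α = atan 0.55 = 28.81°;  2α = 57.62°
n_0 = (+0.2403, +0.9707)
n_1 = (-0.9556, +0.2946)
n_2 = (-0.6440, -0.7650)
n_3 = (-0.1146, -0.9934)
n_4 = (+0.8416, -0.5401)
n_5 = (+0.8405, +0.5419)
  (0,1): δ = 93.23°  ·
  (0,2): δ = 26.19°  ✓
  (0,3): δ = 7.32°  ✓
  (0,4): δ = 71.21°  ·
  (0,5): δ = 136.72°  ·
  (1,2): δ = 112.96°  ·
  (1,3): δ = 79.45°  ·
  (1,4): δ = 15.56°  ✓
  (1,5): δ = 49.95°  ✓
  (2,3): δ = 146.49°  ·
  (2,4): δ = 82.60°  ·
  (2,5): δ = 17.10°  ✓
  (3,4): δ = 116.11°  ·
  (3,5): δ = 50.61°  ✓
  (4,5): δ = 114.50°  ·
antipodal pairs: 6

count = 6; pairs: (0,2), (0,3), (1,4), (1,5), (2,5), (3,5)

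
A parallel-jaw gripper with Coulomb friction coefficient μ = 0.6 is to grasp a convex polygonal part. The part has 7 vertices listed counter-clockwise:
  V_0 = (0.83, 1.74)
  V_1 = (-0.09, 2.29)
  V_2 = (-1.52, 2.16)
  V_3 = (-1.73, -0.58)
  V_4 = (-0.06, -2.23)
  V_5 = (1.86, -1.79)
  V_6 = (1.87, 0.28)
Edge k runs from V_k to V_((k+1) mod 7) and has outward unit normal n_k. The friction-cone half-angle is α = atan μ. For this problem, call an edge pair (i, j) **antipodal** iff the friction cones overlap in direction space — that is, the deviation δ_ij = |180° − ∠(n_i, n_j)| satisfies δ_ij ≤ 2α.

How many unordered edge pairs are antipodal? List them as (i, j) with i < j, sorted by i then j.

α = atan 0.6 = 30.96°;  2α = 61.93°
n_0 = (+0.5131, +0.8583)
n_1 = (-0.0905, +0.9959)
n_2 = (-0.9971, +0.0764)
n_3 = (-0.7028, -0.7114)
n_4 = (+0.2234, -0.9747)
n_5 = (+1.0000, -0.0048)
n_6 = (+0.8145, +0.5802)
  (0,1): δ = 143.93°  ·
  (0,2): δ = 63.51°  ·
  (0,3): δ = 13.78°  ✓
  (0,4): δ = 43.78°  ✓
  (0,5): δ = 120.60°  ·
  (0,6): δ = 156.34°  ·
  (1,2): δ = 99.58°  ·
  (1,3): δ = 49.85°  ✓
  (1,4): δ = 7.71°  ✓
  (1,5): δ = 84.53°  ·
  (1,6): δ = 120.27°  ·
  (2,3): δ = 130.27°  ·
  (2,4): δ = 72.71°  ·
  (2,5): δ = 4.11°  ✓
  (2,6): δ = 39.85°  ✓
  (3,4): δ = 122.44°  ·
  (3,5): δ = 45.62°  ✓
  (3,6): δ = 9.88°  ✓
  (4,5): δ = 103.18°  ·
  (4,6): δ = 67.44°  ·
  (5,6): δ = 144.26°  ·
antipodal pairs: 8

count = 8; pairs: (0,3), (0,4), (1,3), (1,4), (2,5), (2,6), (3,5), (3,6)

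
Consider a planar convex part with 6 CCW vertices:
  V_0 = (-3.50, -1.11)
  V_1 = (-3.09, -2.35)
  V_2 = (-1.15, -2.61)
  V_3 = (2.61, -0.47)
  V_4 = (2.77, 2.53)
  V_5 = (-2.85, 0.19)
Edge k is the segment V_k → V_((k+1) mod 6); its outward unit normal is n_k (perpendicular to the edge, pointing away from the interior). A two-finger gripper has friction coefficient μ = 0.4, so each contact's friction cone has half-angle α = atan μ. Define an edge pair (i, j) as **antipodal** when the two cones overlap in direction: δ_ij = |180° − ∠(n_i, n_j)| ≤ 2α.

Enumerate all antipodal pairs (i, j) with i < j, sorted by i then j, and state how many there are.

count = 5; pairs: (0,3), (1,4), (2,4), (2,5), (3,5)

α = atan 0.4 = 21.80°;  2α = 43.60°
n_0 = (-0.9494, -0.3139)
n_1 = (-0.1328, -0.9911)
n_2 = (+0.4946, -0.8691)
n_3 = (+0.9986, -0.0533)
n_4 = (-0.3844, +0.9232)
n_5 = (-0.8944, +0.4472)
  (0,1): δ = 115.93°  ·
  (0,2): δ = 78.65°  ·
  (0,3): δ = 21.35°  ✓
  (0,4): δ = 94.31°  ·
  (0,5): δ = 135.14°  ·
  (1,2): δ = 142.72°  ·
  (1,3): δ = 85.42°  ·
  (1,4): δ = 30.24°  ✓
  (1,5): δ = 71.07°  ·
  (2,3): δ = 122.70°  ·
  (2,4): δ = 7.04°  ✓
  (2,5): δ = 33.79°  ✓
  (3,4): δ = 64.34°  ·
  (3,5): δ = 23.51°  ✓
  (4,5): δ = 139.17°  ·
antipodal pairs: 5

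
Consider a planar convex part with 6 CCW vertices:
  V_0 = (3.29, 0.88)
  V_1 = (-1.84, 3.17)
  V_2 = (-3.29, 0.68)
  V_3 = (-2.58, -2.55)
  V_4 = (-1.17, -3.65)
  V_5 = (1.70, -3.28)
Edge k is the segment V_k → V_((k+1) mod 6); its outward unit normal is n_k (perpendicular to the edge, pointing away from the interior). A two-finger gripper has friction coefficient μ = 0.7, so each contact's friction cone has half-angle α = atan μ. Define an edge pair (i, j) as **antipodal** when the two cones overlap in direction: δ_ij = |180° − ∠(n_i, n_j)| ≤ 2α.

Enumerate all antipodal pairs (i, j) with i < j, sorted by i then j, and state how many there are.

count = 6; pairs: (0,2), (0,3), (0,4), (1,4), (1,5), (2,5)

α = atan 0.7 = 34.99°;  2α = 69.98°
n_0 = (+0.4076, +0.9131)
n_1 = (-0.8642, +0.5032)
n_2 = (-0.9767, -0.2147)
n_3 = (-0.6151, -0.7884)
n_4 = (+0.1279, -0.9918)
n_5 = (+0.9341, -0.3570)
  (0,1): δ = 96.16°  ·
  (0,2): δ = 53.55°  ✓
  (0,3): δ = 13.90°  ✓
  (0,4): δ = 31.40°  ✓
  (0,5): δ = 93.14°  ·
  (1,2): δ = 137.39°  ·
  (1,3): δ = 97.75°  ·
  (1,4): δ = 52.44°  ✓
  (1,5): δ = 9.30°  ✓
  (2,3): δ = 140.36°  ·
  (2,4): δ = 95.05°  ·
  (2,5): δ = 33.31°  ✓
  (3,4): δ = 134.69°  ·
  (3,5): δ = 72.96°  ·
  (4,5): δ = 118.26°  ·
antipodal pairs: 6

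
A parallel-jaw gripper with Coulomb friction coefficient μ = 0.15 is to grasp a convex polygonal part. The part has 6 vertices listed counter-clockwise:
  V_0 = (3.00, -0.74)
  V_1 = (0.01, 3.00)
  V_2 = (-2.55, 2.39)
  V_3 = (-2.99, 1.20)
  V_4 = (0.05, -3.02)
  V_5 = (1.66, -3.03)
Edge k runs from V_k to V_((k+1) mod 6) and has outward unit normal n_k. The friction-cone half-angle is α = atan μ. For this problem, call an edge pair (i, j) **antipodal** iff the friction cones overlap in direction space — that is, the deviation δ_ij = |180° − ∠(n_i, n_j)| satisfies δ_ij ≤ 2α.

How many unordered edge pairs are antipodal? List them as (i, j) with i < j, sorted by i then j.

α = atan 0.15 = 8.53°;  2α = 17.06°
n_0 = (+0.7811, +0.6244)
n_1 = (-0.2318, +0.9728)
n_2 = (-0.9379, +0.3468)
n_3 = (-0.8114, -0.5845)
n_4 = (-0.0062, -1.0000)
n_5 = (+0.8631, -0.5050)
  (0,1): δ = 115.24°  ·
  (0,2): δ = 58.93°  ·
  (0,3): δ = 2.87°  ✓
  (0,4): δ = 51.00°  ·
  (0,5): δ = 111.02°  ·
  (1,2): δ = 123.69°  ·
  (1,3): δ = 67.63°  ·
  (1,4): δ = 13.76°  ✓
  (1,5): δ = 46.26°  ·
  (2,3): δ = 123.94°  ·
  (2,4): δ = 70.06°  ·
  (2,5): δ = 10.04°  ✓
  (3,4): δ = 126.12°  ·
  (3,5): δ = 66.10°  ·
  (4,5): δ = 119.98°  ·
antipodal pairs: 3

count = 3; pairs: (0,3), (1,4), (2,5)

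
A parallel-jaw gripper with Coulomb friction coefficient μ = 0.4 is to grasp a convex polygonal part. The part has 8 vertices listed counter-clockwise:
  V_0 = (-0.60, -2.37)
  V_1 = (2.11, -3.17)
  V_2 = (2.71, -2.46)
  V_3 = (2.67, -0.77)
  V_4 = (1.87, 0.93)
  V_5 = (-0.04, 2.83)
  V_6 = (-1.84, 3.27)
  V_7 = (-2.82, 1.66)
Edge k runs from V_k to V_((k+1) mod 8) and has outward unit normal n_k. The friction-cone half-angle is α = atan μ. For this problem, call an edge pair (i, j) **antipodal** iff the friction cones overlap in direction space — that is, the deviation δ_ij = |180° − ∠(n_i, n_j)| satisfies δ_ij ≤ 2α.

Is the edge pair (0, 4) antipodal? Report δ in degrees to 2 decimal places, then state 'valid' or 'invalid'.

δ = 28.40°, valid

α = atan 0.4 = 21.80°;  2α = 43.60°
edge 0: e_0 = (+2.71, -0.80);  n_0 = (-0.2831, -0.9591)
edge 4: e_4 = (-1.91, +1.90);  n_4 = (+0.7052, +0.7090)
∠(n_0, n_4) = 151.60°
δ = |180° − 151.60°| = 28.40°
28.40° ≤ 2α = 43.60°  →  valid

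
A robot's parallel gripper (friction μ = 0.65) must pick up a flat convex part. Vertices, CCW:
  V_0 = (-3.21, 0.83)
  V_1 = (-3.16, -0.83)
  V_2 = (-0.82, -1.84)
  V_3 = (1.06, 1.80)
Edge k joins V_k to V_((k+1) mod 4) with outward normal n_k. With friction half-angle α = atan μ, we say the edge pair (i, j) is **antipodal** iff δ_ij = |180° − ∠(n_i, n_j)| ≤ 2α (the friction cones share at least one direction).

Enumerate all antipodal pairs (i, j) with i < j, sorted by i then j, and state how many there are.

α = atan 0.65 = 33.02°;  2α = 66.05°
n_0 = (-0.9995, -0.0301)
n_1 = (-0.3963, -0.9181)
n_2 = (+0.8885, -0.4589)
n_3 = (-0.2215, +0.9752)
  (0,1): δ = 115.07°  ·
  (0,2): δ = 29.04°  ✓
  (0,3): δ = 101.07°  ·
  (1,2): δ = 93.97°  ·
  (1,3): δ = 36.14°  ✓
  (2,3): δ = 49.89°  ✓
antipodal pairs: 3

count = 3; pairs: (0,2), (1,3), (2,3)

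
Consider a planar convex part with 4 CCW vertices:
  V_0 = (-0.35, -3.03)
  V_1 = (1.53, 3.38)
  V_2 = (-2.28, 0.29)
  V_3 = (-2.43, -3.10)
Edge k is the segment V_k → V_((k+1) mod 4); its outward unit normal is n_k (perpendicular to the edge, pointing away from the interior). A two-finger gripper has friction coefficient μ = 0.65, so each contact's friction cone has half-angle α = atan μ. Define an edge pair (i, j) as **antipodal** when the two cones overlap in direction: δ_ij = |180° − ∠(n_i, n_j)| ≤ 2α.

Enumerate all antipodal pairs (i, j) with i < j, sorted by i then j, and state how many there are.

count = 3; pairs: (0,1), (0,2), (1,3)

α = atan 0.65 = 33.02°;  2α = 66.05°
n_0 = (+0.9596, -0.2814)
n_1 = (-0.6299, +0.7767)
n_2 = (-0.9990, +0.0442)
n_3 = (+0.0336, -0.9994)
  (0,1): δ = 34.61°  ✓
  (0,2): δ = 13.81°  ✓
  (0,3): δ = 108.27°  ·
  (1,2): δ = 131.58°  ·
  (1,3): δ = 37.12°  ✓
  (2,3): δ = 85.54°  ·
antipodal pairs: 3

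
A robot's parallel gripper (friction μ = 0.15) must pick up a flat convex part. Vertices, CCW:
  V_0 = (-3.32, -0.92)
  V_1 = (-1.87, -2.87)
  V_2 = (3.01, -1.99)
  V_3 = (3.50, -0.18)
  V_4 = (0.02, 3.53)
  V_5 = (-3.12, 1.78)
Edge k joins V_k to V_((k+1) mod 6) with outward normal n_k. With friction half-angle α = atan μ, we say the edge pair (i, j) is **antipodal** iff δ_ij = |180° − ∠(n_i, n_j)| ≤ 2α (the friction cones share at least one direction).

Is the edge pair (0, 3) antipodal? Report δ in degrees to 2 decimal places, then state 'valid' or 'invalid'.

δ = 6.53°, valid

α = atan 0.15 = 8.53°;  2α = 17.06°
edge 0: e_0 = (+1.45, -1.95);  n_0 = (-0.8025, -0.5967)
edge 3: e_3 = (-3.48, +3.71);  n_3 = (+0.7294, +0.6841)
∠(n_0, n_3) = 173.47°
δ = |180° − 173.47°| = 6.53°
6.53° ≤ 2α = 17.06°  →  valid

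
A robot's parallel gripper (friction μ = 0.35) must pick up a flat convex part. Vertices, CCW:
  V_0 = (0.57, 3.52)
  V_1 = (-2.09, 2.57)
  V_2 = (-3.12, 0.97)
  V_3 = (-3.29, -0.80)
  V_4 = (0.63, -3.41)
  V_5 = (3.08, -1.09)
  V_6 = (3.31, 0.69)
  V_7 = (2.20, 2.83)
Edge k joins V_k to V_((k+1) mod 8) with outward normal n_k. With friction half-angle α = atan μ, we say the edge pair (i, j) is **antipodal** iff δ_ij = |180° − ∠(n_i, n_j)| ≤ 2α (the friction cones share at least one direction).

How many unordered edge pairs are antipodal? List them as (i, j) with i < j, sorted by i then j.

count = 7; pairs: (0,4), (1,4), (1,5), (2,5), (2,6), (3,6), (3,7)

α = atan 0.35 = 19.29°;  2α = 38.58°
n_0 = (-0.3363, +0.9417)
n_1 = (-0.8408, +0.5413)
n_2 = (-0.9954, +0.0956)
n_3 = (-0.5542, -0.8324)
n_4 = (+0.6876, -0.7261)
n_5 = (+0.9918, -0.1281)
n_6 = (+0.8877, +0.4604)
n_7 = (+0.3898, +0.9209)
  (0,1): δ = 142.43°  ·
  (0,2): δ = 115.14°  ·
  (0,3): δ = 53.31°  ·
  (0,4): δ = 23.79°  ✓
  (0,5): δ = 62.98°  ·
  (0,6): δ = 97.76°  ·
  (0,7): δ = 137.40°  ·
  (1,2): δ = 152.71°  ·
  (1,3): δ = 90.88°  ·
  (1,4): δ = 13.79°  ✓
  (1,5): δ = 25.41°  ✓
  (1,6): δ = 60.19°  ·
  (1,7): δ = 99.83°  ·
  (2,3): δ = 118.17°  ·
  (2,4): δ = 41.07°  ·
  (2,5): δ = 1.88°  ✓
  (2,6): δ = 32.90°  ✓
  (2,7): δ = 72.54°  ·
  (3,4): δ = 102.90°  ·
  (3,5): δ = 63.71°  ·
  (3,6): δ = 28.93°  ✓
  (3,7): δ = 10.71°  ✓
  (4,5): δ = 140.80°  ·
  (4,6): δ = 106.02°  ·
  (4,7): δ = 66.38°  ·
  (5,6): δ = 145.22°  ·
  (5,7): δ = 105.58°  ·
  (6,7): δ = 140.36°  ·
antipodal pairs: 7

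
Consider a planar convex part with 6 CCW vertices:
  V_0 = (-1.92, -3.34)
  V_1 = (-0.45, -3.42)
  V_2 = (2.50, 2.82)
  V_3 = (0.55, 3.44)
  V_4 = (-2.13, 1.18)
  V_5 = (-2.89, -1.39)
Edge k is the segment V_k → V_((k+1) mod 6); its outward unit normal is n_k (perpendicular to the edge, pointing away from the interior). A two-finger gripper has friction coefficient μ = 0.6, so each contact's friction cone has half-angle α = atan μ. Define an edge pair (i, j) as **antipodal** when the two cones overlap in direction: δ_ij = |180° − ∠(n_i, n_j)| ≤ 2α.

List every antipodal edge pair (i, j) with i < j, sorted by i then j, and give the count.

count = 6; pairs: (0,2), (0,3), (1,3), (1,4), (1,5), (2,5)

α = atan 0.6 = 30.96°;  2α = 61.93°
n_0 = (-0.0543, -0.9985)
n_1 = (+0.9041, -0.4274)
n_2 = (+0.3030, +0.9530)
n_3 = (-0.6447, +0.7645)
n_4 = (-0.9589, +0.2836)
n_5 = (-0.8953, -0.4454)
  (0,1): δ = 112.19°  ·
  (0,2): δ = 14.52°  ✓
  (0,3): δ = 43.26°  ✓
  (0,4): δ = 76.64°  ·
  (0,5): δ = 119.56°  ·
  (1,2): δ = 82.34°  ·
  (1,3): δ = 24.56°  ✓
  (1,4): δ = 8.83°  ✓
  (1,5): δ = 51.75°  ✓
  (2,3): δ = 122.22°  ·
  (2,4): δ = 88.84°  ·
  (2,5): δ = 45.91°  ✓
  (3,4): δ = 146.61°  ·
  (3,5): δ = 103.69°  ·
  (4,5): δ = 137.08°  ·
antipodal pairs: 6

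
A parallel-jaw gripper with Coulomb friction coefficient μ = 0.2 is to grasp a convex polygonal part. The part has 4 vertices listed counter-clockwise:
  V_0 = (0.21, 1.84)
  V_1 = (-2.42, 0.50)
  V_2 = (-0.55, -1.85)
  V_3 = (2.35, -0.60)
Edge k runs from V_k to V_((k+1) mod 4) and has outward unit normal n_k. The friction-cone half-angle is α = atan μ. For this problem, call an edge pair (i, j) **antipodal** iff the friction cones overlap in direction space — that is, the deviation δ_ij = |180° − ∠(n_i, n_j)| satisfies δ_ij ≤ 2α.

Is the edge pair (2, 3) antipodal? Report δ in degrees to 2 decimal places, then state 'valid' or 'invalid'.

δ = 72.07°, invalid

α = atan 0.2 = 11.31°;  2α = 22.62°
edge 2: e_2 = (+2.90, +1.25);  n_2 = (+0.3958, -0.9183)
edge 3: e_3 = (-2.14, +2.44);  n_3 = (+0.7518, +0.6594)
∠(n_2, n_3) = 107.93°
δ = |180° − 107.93°| = 72.07°
72.07° > 2α = 22.62°  →  invalid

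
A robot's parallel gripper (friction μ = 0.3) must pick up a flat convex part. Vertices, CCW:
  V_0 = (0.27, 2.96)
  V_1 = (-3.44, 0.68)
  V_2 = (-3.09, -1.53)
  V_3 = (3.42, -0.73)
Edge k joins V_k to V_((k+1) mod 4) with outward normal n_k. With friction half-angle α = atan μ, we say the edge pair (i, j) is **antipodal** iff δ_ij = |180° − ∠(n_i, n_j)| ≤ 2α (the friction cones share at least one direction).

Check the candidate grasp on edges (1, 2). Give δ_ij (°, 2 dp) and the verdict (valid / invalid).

δ = 91.99°, invalid

α = atan 0.3 = 16.70°;  2α = 33.40°
edge 1: e_1 = (+0.35, -2.21);  n_1 = (-0.9877, -0.1564)
edge 2: e_2 = (+6.51, +0.80);  n_2 = (+0.1220, -0.9925)
∠(n_1, n_2) = 88.01°
δ = |180° − 88.01°| = 91.99°
91.99° > 2α = 33.40°  →  invalid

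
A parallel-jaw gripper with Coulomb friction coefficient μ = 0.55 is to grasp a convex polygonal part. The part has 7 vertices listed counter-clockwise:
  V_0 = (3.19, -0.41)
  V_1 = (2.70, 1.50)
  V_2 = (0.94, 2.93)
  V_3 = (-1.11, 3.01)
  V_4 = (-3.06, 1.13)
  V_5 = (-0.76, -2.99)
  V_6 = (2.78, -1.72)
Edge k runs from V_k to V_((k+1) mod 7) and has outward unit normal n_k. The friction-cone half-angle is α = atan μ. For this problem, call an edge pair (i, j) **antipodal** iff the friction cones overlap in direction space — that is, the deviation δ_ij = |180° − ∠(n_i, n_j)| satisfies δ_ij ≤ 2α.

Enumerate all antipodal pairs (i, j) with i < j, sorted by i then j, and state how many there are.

α = atan 0.55 = 28.81°;  2α = 57.62°
n_0 = (+0.9686, +0.2485)
n_1 = (+0.6306, +0.7761)
n_2 = (+0.0390, +0.9992)
n_3 = (-0.6941, +0.7199)
n_4 = (-0.8732, -0.4874)
n_5 = (+0.3377, -0.9413)
n_6 = (+0.9544, -0.2987)
  (0,1): δ = 143.48°  ·
  (0,2): δ = 106.62°  ·
  (0,3): δ = 60.44°  ·
  (0,4): δ = 14.78°  ✓
  (0,5): δ = 95.35°  ·
  (0,6): δ = 148.23°  ·
  (1,2): δ = 143.14°  ·
  (1,3): δ = 96.95°  ·
  (1,4): δ = 21.73°  ✓
  (1,5): δ = 58.83°  ·
  (1,6): δ = 111.71°  ·
  (2,3): δ = 133.81°  ·
  (2,4): δ = 58.59°  ·
  (2,5): δ = 21.97°  ✓
  (2,6): δ = 74.86°  ·
  (3,4): δ = 104.78°  ·
  (3,5): δ = 24.22°  ✓
  (3,6): δ = 28.67°  ✓
  (4,5): δ = 99.44°  ·
  (4,6): δ = 46.55°  ✓
  (5,6): δ = 127.11°  ·
antipodal pairs: 6

count = 6; pairs: (0,4), (1,4), (2,5), (3,5), (3,6), (4,6)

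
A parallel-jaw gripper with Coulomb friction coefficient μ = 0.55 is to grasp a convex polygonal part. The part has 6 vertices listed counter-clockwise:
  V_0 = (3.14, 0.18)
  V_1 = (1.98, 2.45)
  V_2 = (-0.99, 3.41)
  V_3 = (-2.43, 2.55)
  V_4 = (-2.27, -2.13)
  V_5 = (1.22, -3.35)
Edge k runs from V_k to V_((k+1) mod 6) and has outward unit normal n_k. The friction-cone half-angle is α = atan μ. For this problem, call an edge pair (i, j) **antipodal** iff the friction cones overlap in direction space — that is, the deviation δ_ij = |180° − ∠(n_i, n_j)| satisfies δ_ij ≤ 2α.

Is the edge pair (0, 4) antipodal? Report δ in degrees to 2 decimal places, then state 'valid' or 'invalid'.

δ = 43.66°, valid

α = atan 0.55 = 28.81°;  2α = 57.62°
edge 0: e_0 = (-1.16, +2.27);  n_0 = (+0.8905, +0.4550)
edge 4: e_4 = (+3.49, -1.22);  n_4 = (-0.3300, -0.9440)
∠(n_0, n_4) = 136.34°
δ = |180° − 136.34°| = 43.66°
43.66° ≤ 2α = 57.62°  →  valid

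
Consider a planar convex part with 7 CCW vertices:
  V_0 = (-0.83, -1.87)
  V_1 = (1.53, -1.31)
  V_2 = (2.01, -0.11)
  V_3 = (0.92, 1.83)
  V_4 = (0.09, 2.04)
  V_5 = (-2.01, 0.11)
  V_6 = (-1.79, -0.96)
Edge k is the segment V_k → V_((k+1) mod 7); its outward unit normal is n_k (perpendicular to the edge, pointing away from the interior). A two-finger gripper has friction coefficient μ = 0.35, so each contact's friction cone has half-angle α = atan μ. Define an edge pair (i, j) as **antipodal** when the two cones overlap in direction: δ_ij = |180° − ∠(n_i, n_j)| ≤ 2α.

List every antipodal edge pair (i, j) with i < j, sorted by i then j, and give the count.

count = 7; pairs: (0,3), (0,4), (1,4), (1,5), (2,5), (2,6), (3,6)

α = atan 0.35 = 19.29°;  2α = 38.58°
n_0 = (+0.2309, -0.9730)
n_1 = (+0.9285, -0.3714)
n_2 = (+0.8718, +0.4898)
n_3 = (+0.2453, +0.9695)
n_4 = (-0.6767, +0.7363)
n_5 = (-0.9795, -0.2014)
n_6 = (-0.6880, -0.7258)
  (0,1): δ = 125.15°  ·
  (0,2): δ = 74.02°  ·
  (0,3): δ = 27.55°  ✓
  (0,4): δ = 29.24°  ✓
  (0,5): δ = 88.27°  ·
  (0,6): δ = 123.18°  ·
  (1,2): δ = 128.87°  ·
  (1,3): δ = 82.40°  ·
  (1,4): δ = 25.61°  ✓
  (1,5): δ = 33.42°  ✓
  (1,6): δ = 68.33°  ·
  (2,3): δ = 133.53°  ·
  (2,4): δ = 76.75°  ·
  (2,5): δ = 17.71°  ✓
  (2,6): δ = 17.20°  ✓
  (3,4): δ = 123.22°  ·
  (3,5): δ = 64.18°  ·
  (3,6): δ = 29.27°  ✓
  (4,5): δ = 120.97°  ·
  (4,6): δ = 86.05°  ·
  (5,6): δ = 145.09°  ·
antipodal pairs: 7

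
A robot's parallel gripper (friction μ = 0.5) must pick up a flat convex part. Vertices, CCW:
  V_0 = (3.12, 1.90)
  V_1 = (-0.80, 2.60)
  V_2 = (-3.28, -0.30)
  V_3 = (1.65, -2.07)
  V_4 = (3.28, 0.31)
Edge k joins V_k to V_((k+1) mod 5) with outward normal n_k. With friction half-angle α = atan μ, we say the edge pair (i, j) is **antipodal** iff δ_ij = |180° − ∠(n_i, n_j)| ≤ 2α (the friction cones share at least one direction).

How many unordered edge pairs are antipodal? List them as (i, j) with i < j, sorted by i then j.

count = 3; pairs: (0,2), (1,3), (1,4)

α = atan 0.5 = 26.57°;  2α = 53.13°
n_0 = (+0.1758, +0.9844)
n_1 = (-0.7600, +0.6499)
n_2 = (-0.3379, -0.9412)
n_3 = (+0.8251, -0.5651)
n_4 = (+0.9950, +0.1001)
  (0,1): δ = 120.41°  ·
  (0,2): δ = 9.62°  ✓
  (0,3): δ = 65.72°  ·
  (0,4): δ = 105.87°  ·
  (1,2): δ = 69.21°  ·
  (1,3): δ = 6.13°  ✓
  (1,4): δ = 46.28°  ✓
  (2,3): δ = 104.66°  ·
  (2,4): δ = 64.50°  ·
  (3,4): δ = 139.85°  ·
antipodal pairs: 3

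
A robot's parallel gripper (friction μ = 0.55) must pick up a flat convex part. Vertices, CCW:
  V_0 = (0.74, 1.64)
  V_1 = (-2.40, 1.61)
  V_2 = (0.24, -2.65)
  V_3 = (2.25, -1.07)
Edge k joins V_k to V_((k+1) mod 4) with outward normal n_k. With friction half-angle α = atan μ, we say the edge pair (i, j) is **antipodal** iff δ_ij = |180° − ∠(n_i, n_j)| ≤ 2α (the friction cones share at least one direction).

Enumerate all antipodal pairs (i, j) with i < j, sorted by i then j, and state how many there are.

count = 2; pairs: (0,2), (1,3)

α = atan 0.55 = 28.81°;  2α = 57.62°
n_0 = (-0.0096, +1.0000)
n_1 = (-0.8500, -0.5268)
n_2 = (+0.6180, -0.7862)
n_3 = (+0.8735, +0.4867)
  (0,1): δ = 58.76°  ·
  (0,2): δ = 37.62°  ✓
  (0,3): δ = 118.58°  ·
  (1,2): δ = 83.62°  ·
  (1,3): δ = 2.66°  ✓
  (2,3): δ = 99.04°  ·
antipodal pairs: 2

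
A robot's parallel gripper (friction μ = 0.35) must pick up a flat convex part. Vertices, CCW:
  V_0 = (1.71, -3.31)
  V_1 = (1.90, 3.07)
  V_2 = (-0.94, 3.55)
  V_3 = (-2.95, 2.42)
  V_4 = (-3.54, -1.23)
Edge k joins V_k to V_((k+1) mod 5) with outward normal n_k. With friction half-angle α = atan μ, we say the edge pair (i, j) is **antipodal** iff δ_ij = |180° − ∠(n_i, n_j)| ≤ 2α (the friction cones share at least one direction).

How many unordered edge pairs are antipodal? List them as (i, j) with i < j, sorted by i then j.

count = 2; pairs: (0,3), (1,4)

α = atan 0.35 = 19.29°;  2α = 38.58°
n_0 = (+0.9996, -0.0298)
n_1 = (+0.1667, +0.9860)
n_2 = (-0.4901, +0.8717)
n_3 = (-0.9872, +0.1596)
n_4 = (-0.3683, -0.9297)
  (0,1): δ = 97.89°  ·
  (0,2): δ = 58.95°  ·
  (0,3): δ = 7.48°  ✓
  (0,4): δ = 70.09°  ·
  (1,2): δ = 141.06°  ·
  (1,3): δ = 89.59°  ·
  (1,4): δ = 12.02°  ✓
  (2,3): δ = 128.53°  ·
  (2,4): δ = 50.96°  ·
  (3,4): δ = 102.43°  ·
antipodal pairs: 2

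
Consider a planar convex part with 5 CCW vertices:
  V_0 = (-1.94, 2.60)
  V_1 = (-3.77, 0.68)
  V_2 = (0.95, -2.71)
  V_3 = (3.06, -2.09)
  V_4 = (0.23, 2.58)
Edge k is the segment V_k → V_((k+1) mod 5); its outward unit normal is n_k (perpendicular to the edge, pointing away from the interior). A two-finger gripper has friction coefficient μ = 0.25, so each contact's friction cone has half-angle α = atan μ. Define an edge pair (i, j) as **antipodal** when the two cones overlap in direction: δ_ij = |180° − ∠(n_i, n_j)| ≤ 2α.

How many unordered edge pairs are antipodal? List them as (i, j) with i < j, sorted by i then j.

α = atan 0.25 = 14.04°;  2α = 28.07°
n_0 = (-0.7239, +0.6899)
n_1 = (-0.5834, -0.8122)
n_2 = (+0.2819, -0.9594)
n_3 = (+0.8552, +0.5183)
n_4 = (+0.0092, +1.0000)
  (0,1): δ = 82.06°  ·
  (0,2): δ = 30.00°  ·
  (0,3): δ = 74.84°  ·
  (0,4): δ = 133.10°  ·
  (1,2): δ = 127.94°  ·
  (1,3): δ = 23.10°  ✓
  (1,4): δ = 35.16°  ·
  (2,3): δ = 75.16°  ·
  (2,4): δ = 16.90°  ✓
  (3,4): δ = 121.74°  ·
antipodal pairs: 2

count = 2; pairs: (1,3), (2,4)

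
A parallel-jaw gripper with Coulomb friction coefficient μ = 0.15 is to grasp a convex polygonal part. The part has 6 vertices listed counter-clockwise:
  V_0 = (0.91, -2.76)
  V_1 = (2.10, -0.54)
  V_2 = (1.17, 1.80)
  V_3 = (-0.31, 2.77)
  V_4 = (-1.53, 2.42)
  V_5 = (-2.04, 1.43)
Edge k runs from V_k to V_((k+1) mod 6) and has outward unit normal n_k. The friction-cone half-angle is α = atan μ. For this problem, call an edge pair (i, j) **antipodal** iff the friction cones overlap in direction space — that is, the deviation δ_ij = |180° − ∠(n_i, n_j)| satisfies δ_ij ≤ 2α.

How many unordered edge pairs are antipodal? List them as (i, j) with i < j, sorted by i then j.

α = atan 0.15 = 8.53°;  2α = 17.06°
n_0 = (+0.8814, -0.4724)
n_1 = (+0.9293, +0.3693)
n_2 = (+0.5482, +0.8364)
n_3 = (-0.2758, +0.9612)
n_4 = (-0.8890, +0.4580)
n_5 = (-0.8177, -0.5757)
  (0,1): δ = 130.13°  ·
  (0,2): δ = 95.05°  ·
  (0,3): δ = 45.80°  ·
  (0,4): δ = 0.94°  ✓
  (0,5): δ = 63.34°  ·
  (1,2): δ = 144.92°  ·
  (1,3): δ = 95.67°  ·
  (1,4): δ = 48.93°  ·
  (1,5): δ = 13.47°  ✓
  (2,3): δ = 130.75°  ·
  (2,4): δ = 84.01°  ·
  (2,5): δ = 21.61°  ·
  (3,4): δ = 133.26°  ·
  (3,5): δ = 70.86°  ·
  (4,5): δ = 117.60°  ·
antipodal pairs: 2

count = 2; pairs: (0,4), (1,5)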